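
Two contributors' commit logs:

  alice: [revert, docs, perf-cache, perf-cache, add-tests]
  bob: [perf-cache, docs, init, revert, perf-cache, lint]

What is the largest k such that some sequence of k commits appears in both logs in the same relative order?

One common subsequence of length 2: revert (alice #1, bob #4), then perf-cache (alice #3, bob #5). The LCS DP gives dp[5][6] = 2, so this is optimal.

2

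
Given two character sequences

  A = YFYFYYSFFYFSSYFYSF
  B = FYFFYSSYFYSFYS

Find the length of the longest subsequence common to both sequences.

Match F [4,1], Y [6,2], F [8,3], F [9,4], Y [10,5], S [12,6], S [13,7], Y [14,8], F [15,9], Y [16,10], S [17,11], F [18,12] — 12 characters in the same relative order in both. dp[18][14] = 12 confirms this is the maximum.

12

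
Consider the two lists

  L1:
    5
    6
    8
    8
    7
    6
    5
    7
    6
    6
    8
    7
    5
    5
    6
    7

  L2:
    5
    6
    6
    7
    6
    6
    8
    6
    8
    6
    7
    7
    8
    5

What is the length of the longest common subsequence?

Match 5 at L1[1]=L2[1], 6 at L1[2]=L2[3], 7 at L1[5]=L2[4], 6 at L1[6]=L2[5], 6 at L1[9]=L2[6], 6 at L1[10]=L2[8], 8 at L1[11]=L2[9], 7 at L1[12]=L2[12], 5 at L1[14]=L2[14] — 9 values in the same relative order in both. Since dp[16][14] = 9, nothing longer is possible.

9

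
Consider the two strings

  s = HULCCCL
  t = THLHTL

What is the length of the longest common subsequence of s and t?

Let dp[i][j] be the LCS length of the first i characters of s and the first j characters of t. dp[i][j] = dp[i-1][j-1]+1 when the i-th and j-th characters match, else max(dp[i-1][j], dp[i][j-1]).
    ·  T  H  L  H  T  L
 ·  0  0  0  0  0  0  0
 H  0  0  1  1  1  1  1
 U  0  0  1  1  1  1  1
 L  0  0  1  2  2  2  2
 C  0  0  1  2  2  2  2
 C  0  0  1  2  2  2  2
 C  0  0  1  2  2  2  2
 L  0  0  1  2  2  2  3
dp[7][6] = 3. One LCS (by backtracking along matches): HLL.

3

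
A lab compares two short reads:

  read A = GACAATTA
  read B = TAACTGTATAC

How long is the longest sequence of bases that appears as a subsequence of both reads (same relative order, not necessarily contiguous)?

One common subsequence of length 5: A [2,3]; then C [3,4]; then A [5,8]; then T [7,9]; then A [8,10]. dp[8][11] = 5 confirms this is the maximum.

5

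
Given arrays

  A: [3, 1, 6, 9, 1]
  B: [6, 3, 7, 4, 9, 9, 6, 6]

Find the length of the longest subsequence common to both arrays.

Taking 3 [1,2] → 6 [3,8] gives a common subsequence of length 2. Since dp[5][8] = 2, nothing longer is possible.

2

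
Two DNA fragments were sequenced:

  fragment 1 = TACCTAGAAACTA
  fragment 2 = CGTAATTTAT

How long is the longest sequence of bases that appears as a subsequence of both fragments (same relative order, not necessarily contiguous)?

6

Match C [3,1], T [5,3], A [6,4], A [8,5], A [10,9], T [12,10] — 6 bases in the same relative order in both. Since dp[13][10] = 6, nothing longer is possible.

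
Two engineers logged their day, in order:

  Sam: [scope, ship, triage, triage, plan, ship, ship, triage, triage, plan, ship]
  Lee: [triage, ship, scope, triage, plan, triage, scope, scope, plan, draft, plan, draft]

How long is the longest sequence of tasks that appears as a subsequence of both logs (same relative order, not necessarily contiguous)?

5

Taking scope [1,3]; then triage [3,4]; then triage [4,6]; then plan [5,9]; then plan [10,11] gives a common subsequence of length 5, and the DP table's final entry dp[11][12] is also 5, so no common subsequence is longer.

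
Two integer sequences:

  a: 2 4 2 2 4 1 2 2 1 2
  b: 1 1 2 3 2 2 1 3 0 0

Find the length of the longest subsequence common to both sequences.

4

Let dp[i][j] be the LCS length of the first i values of a and the first j values of b. dp[i][j] = dp[i-1][j-1]+1 when the i-th and j-th values match, else max(dp[i-1][j], dp[i][j-1]).
    ·  1  1  2  3  2  2  1  3  0  0
 ·  0  0  0  0  0  0  0  0  0  0  0
 2  0  0  0  1  1  1  1  1  1  1  1
 4  0  0  0  1  1  1  1  1  1  1  1
 2  0  0  0  1  1  2  2  2  2  2  2
 2  0  0  0  1  1  2  3  3  3  3  3
 4  0  0  0  1  1  2  3  3  3  3  3
 1  0  1  1  1  1  2  3  4  4  4  4
 2  0  1  1  2  2  2  3  4  4  4  4
 2  0  1  1  2  2  3  3  4  4  4  4
 1  0  1  2  2  2  3  3  4  4  4  4
 2  0  1  2  3  3  3  4  4  4  4  4
dp[10][10] = 4. One LCS (by backtracking along matches): 2, 2, 2, 1.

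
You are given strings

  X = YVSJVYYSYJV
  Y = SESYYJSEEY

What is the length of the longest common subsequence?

5

Let dp[i][j] be the LCS length of the first i characters of X and the first j characters of Y. dp[i][j] = dp[i-1][j-1]+1 when the i-th and j-th characters match, else max(dp[i-1][j], dp[i][j-1]).
    ·  S  E  S  Y  Y  J  S  E  E  Y
 ·  0  0  0  0  0  0  0  0  0  0  0
 Y  0  0  0  0  1  1  1  1  1  1  1
 V  0  0  0  0  1  1  1  1  1  1  1
 S  0  1  1  1  1  1  1  2  2  2  2
 J  0  1  1  1  1  1  2  2  2  2  2
 V  0  1  1  1  1  1  2  2  2  2  2
 Y  0  1  1  1  2  2  2  2  2  2  3
 Y  0  1  1  1  2  3  3  3  3  3  3
 S  0  1  1  2  2  3  3  4  4  4  4
 Y  0  1  1  2  3  3  3  4  4  4  5
 J  0  1  1  2  3  3  4  4  4  4  5
 V  0  1  1  2  3  3  4  4  4  4  5
dp[11][10] = 5. One LCS (by backtracking along matches): SYYSY.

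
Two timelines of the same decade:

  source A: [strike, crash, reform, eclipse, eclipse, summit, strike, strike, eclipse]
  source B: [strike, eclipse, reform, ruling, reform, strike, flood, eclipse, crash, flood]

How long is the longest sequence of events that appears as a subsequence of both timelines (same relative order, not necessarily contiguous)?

Match strike at source A[1]=source B[1], reform at source A[3]=source B[5], strike at source A[7]=source B[6], eclipse at source A[9]=source B[8] — 4 events in the same relative order in both. The LCS DP gives dp[9][10] = 4, so this is optimal.

4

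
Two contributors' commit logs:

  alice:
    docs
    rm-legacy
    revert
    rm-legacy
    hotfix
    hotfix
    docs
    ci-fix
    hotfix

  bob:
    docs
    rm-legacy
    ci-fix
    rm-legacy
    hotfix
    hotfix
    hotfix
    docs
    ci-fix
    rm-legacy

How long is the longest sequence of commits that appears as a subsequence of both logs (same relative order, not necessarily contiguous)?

Pick docs [1,1]; then rm-legacy [2,2]; then rm-legacy [4,4]; then hotfix [5,6]; then hotfix [6,7]; then docs [7,8]; then ci-fix [8,9]; all 7 commits appear in both, in order, and the DP table's final entry dp[9][10] is also 7, so no common subsequence is longer.

7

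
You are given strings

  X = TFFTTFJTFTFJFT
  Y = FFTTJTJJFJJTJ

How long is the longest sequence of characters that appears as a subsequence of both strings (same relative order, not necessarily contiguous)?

One common subsequence of length 9: F at X[2]=Y[1] → F at X[3]=Y[2] → T at X[4]=Y[3] → T at X[5]=Y[4] → J at X[7]=Y[5] → T at X[8]=Y[6] → F at X[9]=Y[9] → T at X[10]=Y[12] → J at X[12]=Y[13]. The LCS DP gives dp[14][13] = 9, so this is optimal.

9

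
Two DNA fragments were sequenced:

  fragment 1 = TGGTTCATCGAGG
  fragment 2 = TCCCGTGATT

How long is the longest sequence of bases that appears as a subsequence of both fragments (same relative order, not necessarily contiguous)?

One common subsequence of length 5: T (fragment 1 #1, fragment 2 #1); then G (fragment 1 #2, fragment 2 #5); then G (fragment 1 #3, fragment 2 #7); then T (fragment 1 #5, fragment 2 #9); then T (fragment 1 #8, fragment 2 #10). The LCS DP gives dp[13][10] = 5, so this is optimal.

5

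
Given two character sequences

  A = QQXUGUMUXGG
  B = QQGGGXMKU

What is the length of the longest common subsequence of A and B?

5

Taking Q [1,1], then Q [2,2], then X [3,6], then M [7,7], then U [8,9] gives a common subsequence of length 5. dp[11][9] = 5 confirms this is the maximum.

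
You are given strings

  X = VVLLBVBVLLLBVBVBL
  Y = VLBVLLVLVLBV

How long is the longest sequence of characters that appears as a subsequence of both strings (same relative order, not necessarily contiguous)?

Taking V at X[2]=Y[1], then L at X[4]=Y[2], then B at X[7]=Y[3], then V at X[8]=Y[4], then L at X[9]=Y[5], then L at X[10]=Y[6], then L at X[11]=Y[8], then V at X[13]=Y[9], then B at X[14]=Y[11], then V at X[15]=Y[12] gives a common subsequence of length 10. The LCS DP gives dp[17][12] = 10, so this is optimal.

10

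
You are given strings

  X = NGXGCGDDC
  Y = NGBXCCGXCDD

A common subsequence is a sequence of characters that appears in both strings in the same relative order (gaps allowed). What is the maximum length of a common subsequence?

One common subsequence of length 7: N [1,1], G [2,2], X [3,4], G [4,7], C [5,9], D [7,10], D [8,11]. dp[9][11] = 7 confirms this is the maximum.

7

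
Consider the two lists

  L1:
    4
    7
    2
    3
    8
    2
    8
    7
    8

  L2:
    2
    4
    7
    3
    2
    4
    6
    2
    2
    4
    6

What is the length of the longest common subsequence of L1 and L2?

4

Let dp[i][j] be the LCS length of the first i values of L1 and the first j values of L2. dp[i][j] = dp[i-1][j-1]+1 when the i-th and j-th values match, else max(dp[i-1][j], dp[i][j-1]).
    ·  2  4  7  3  2  4  6  2  2  4  6
 ·  0  0  0  0  0  0  0  0  0  0  0  0
 4  0  0  1  1  1  1  1  1  1  1  1  1
 7  0  0  1  2  2  2  2  2  2  2  2  2
 2  0  1  1  2  2  3  3  3  3  3  3  3
 3  0  1  1  2  3  3  3  3  3  3  3  3
 8  0  1  1  2  3  3  3  3  3  3  3  3
 2  0  1  1  2  3  4  4  4  4  4  4  4
 8  0  1  1  2  3  4  4  4  4  4  4  4
 7  0  1  1  2  3  4  4  4  4  4  4  4
 8  0  1  1  2  3  4  4  4  4  4  4  4
dp[9][11] = 4. One LCS (by backtracking along matches): 4, 7, 2, 2.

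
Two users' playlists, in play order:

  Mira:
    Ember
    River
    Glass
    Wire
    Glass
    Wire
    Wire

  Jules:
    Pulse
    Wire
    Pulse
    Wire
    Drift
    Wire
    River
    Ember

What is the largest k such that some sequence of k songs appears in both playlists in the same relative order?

3

Match Wire at Mira[4]=Jules[2], Wire at Mira[6]=Jules[4], Wire at Mira[7]=Jules[6] — 3 songs in the same relative order in both. The LCS DP gives dp[7][8] = 3, so this is optimal.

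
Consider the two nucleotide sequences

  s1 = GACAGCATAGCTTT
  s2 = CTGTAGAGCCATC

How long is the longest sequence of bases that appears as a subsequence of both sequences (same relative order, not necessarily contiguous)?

8

Pick G (s1 #1, s2 #3); then A (s1 #2, s2 #5); then A (s1 #4, s2 #7); then G (s1 #5, s2 #8); then C (s1 #6, s2 #10); then A (s1 #7, s2 #11); then T (s1 #8, s2 #12); then C (s1 #11, s2 #13); all 8 bases appear in both, in order. Since dp[14][13] = 8, nothing longer is possible.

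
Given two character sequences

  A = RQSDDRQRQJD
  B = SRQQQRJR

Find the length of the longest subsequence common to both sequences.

5

Let dp[i][j] be the LCS length of the first i characters of A and the first j characters of B. dp[i][j] = dp[i-1][j-1]+1 when the i-th and j-th characters match, else max(dp[i-1][j], dp[i][j-1]).
    ·  S  R  Q  Q  Q  R  J  R
 ·  0  0  0  0  0  0  0  0  0
 R  0  0  1  1  1  1  1  1  1
 Q  0  0  1  2  2  2  2  2  2
 S  0  1  1  2  2  2  2  2  2
 D  0  1  1  2  2  2  2  2  2
 D  0  1  1  2  2  2  2  2  2
 R  0  1  2  2  2  2  3  3  3
 Q  0  1  2  3  3  3  3  3  3
 R  0  1  2  3  3  3  4  4  4
 Q  0  1  2  3  4  4  4  4  4
 J  0  1  2  3  4  4  4  5  5
 D  0  1  2  3  4  4  4  5  5
dp[11][8] = 5. One LCS (by backtracking along matches): RQQRJ.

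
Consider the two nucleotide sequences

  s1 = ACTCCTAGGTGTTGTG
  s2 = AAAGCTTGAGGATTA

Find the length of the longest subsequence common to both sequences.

One common subsequence of length 9: A (s1 #1, s2 #3); then C (s1 #2, s2 #5); then T (s1 #3, s2 #6); then T (s1 #6, s2 #7); then A (s1 #7, s2 #9); then G (s1 #8, s2 #10); then G (s1 #9, s2 #11); then T (s1 #10, s2 #13); then T (s1 #12, s2 #14). dp[16][15] = 9 confirms this is the maximum.

9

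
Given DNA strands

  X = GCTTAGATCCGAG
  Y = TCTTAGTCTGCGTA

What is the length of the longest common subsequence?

Taking C at X[2]=Y[2] → T at X[3]=Y[3] → T at X[4]=Y[4] → A at X[5]=Y[5] → G at X[6]=Y[6] → T at X[8]=Y[7] → C at X[9]=Y[8] → C at X[10]=Y[11] → G at X[11]=Y[12] → A at X[12]=Y[14] gives a common subsequence of length 10. dp[13][14] = 10 confirms this is the maximum.

10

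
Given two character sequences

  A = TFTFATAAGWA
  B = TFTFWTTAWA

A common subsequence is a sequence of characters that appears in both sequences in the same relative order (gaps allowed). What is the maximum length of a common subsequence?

Taking T at A[1]=B[1] → F at A[2]=B[2] → T at A[3]=B[3] → F at A[4]=B[4] → T at A[6]=B[7] → A at A[8]=B[8] → W at A[10]=B[9] → A at A[11]=B[10] gives a common subsequence of length 8. dp[11][10] = 8 confirms this is the maximum.

8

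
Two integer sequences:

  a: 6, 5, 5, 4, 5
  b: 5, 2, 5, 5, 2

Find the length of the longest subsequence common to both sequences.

3

Let dp[i][j] be the LCS length of the first i values of a and the first j values of b. dp[i][j] = dp[i-1][j-1]+1 when the i-th and j-th values match, else max(dp[i-1][j], dp[i][j-1]).
    ·  5  2  5  5  2
 ·  0  0  0  0  0  0
 6  0  0  0  0  0  0
 5  0  1  1  1  1  1
 5  0  1  1  2  2  2
 4  0  1  1  2  2  2
 5  0  1  1  2  3  3
dp[5][5] = 3. One LCS (by backtracking along matches): 5, 5, 5.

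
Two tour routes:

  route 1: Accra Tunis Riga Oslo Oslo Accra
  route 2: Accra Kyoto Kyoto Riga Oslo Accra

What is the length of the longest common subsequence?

4

One common subsequence of length 4: Accra at route 1[1]=route 2[1] → Riga at route 1[3]=route 2[4] → Oslo at route 1[5]=route 2[5] → Accra at route 1[6]=route 2[6]. The LCS DP gives dp[6][6] = 4, so this is optimal.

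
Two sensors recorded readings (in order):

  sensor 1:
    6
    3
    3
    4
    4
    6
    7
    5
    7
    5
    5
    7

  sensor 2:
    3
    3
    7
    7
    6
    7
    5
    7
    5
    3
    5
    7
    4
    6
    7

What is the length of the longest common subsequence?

9

Taking 3 [2,1], then 3 [3,2], then 6 [6,5], then 7 [7,6], then 5 [8,7], then 7 [9,8], then 5 [10,9], then 5 [11,11], then 7 [12,15] gives a common subsequence of length 9. Since dp[12][15] = 9, nothing longer is possible.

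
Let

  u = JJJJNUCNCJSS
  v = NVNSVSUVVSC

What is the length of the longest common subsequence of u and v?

4

Let dp[i][j] be the LCS length of the first i characters of u and the first j characters of v. dp[i][j] = dp[i-1][j-1]+1 when the i-th and j-th characters match, else max(dp[i-1][j], dp[i][j-1]).
    ·  N  V  N  S  V  S  U  V  V  S  C
 ·  0  0  0  0  0  0  0  0  0  0  0  0
 J  0  0  0  0  0  0  0  0  0  0  0  0
 J  0  0  0  0  0  0  0  0  0  0  0  0
 J  0  0  0  0  0  0  0  0  0  0  0  0
 J  0  0  0  0  0  0  0  0  0  0  0  0
 N  0  1  1  1  1  1  1  1  1  1  1  1
 U  0  1  1  1  1  1  1  2  2  2  2  2
 C  0  1  1  1  1  1  1  2  2  2  2  3
 N  0  1  1  2  2  2  2  2  2  2  2  3
 C  0  1  1  2  2  2  2  2  2  2  2  3
 J  0  1  1  2  2  2  2  2  2  2  2  3
 S  0  1  1  2  3  3  3  3  3  3  3  3
 S  0  1  1  2  3  3  4  4  4  4  4  4
dp[12][11] = 4. One LCS (by backtracking along matches): NNSS.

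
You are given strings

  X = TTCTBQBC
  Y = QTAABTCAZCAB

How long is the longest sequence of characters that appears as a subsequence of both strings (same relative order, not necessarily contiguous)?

One common subsequence of length 4: T at X[1]=Y[2]; then T at X[2]=Y[6]; then C at X[3]=Y[10]; then B at X[7]=Y[12], and the DP table's final entry dp[8][12] is also 4, so no common subsequence is longer.

4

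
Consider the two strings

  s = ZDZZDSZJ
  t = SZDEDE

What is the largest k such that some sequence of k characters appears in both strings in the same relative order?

3

Let dp[i][j] be the LCS length of the first i characters of s and the first j characters of t. dp[i][j] = dp[i-1][j-1]+1 when the i-th and j-th characters match, else max(dp[i-1][j], dp[i][j-1]).
    ·  S  Z  D  E  D  E
 ·  0  0  0  0  0  0  0
 Z  0  0  1  1  1  1  1
 D  0  0  1  2  2  2  2
 Z  0  0  1  2  2  2  2
 Z  0  0  1  2  2  2  2
 D  0  0  1  2  2  3  3
 S  0  1  1  2  2  3  3
 Z  0  1  2  2  2  3  3
 J  0  1  2  2  2  3  3
dp[8][6] = 3. One LCS (by backtracking along matches): ZDD.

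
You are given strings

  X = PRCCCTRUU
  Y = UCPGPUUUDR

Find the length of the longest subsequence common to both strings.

3

Let dp[i][j] be the LCS length of the first i characters of X and the first j characters of Y. dp[i][j] = dp[i-1][j-1]+1 when the i-th and j-th characters match, else max(dp[i-1][j], dp[i][j-1]).
    ·  U  C  P  G  P  U  U  U  D  R
 ·  0  0  0  0  0  0  0  0  0  0  0
 P  0  0  0  1  1  1  1  1  1  1  1
 R  0  0  0  1  1  1  1  1  1  1  2
 C  0  0  1  1  1  1  1  1  1  1  2
 C  0  0  1  1  1  1  1  1  1  1  2
 C  0  0  1  1  1  1  1  1  1  1  2
 T  0  0  1  1  1  1  1  1  1  1  2
 R  0  0  1  1  1  1  1  1  1  1  2
 U  0  1  1  1  1  1  2  2  2  2  2
 U  0  1  1  1  1  1  2  3  3  3  3
dp[9][10] = 3. One LCS (by backtracking along matches): PUU.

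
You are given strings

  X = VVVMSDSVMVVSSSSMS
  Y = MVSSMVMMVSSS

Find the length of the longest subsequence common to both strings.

9

Taking V at X[3]=Y[2]; then S at X[5]=Y[3]; then S at X[7]=Y[4]; then V at X[8]=Y[6]; then M at X[9]=Y[8]; then V at X[11]=Y[9]; then S at X[14]=Y[10]; then S at X[15]=Y[11]; then S at X[17]=Y[12] gives a common subsequence of length 9. dp[17][12] = 9 confirms this is the maximum.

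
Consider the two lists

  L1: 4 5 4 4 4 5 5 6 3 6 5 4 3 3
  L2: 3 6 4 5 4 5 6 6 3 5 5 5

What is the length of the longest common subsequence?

Taking 4 at L1[1]=L2[3], then 5 at L1[2]=L2[4], then 4 at L1[5]=L2[5], then 5 at L1[6]=L2[6], then 6 at L1[8]=L2[8], then 3 at L1[9]=L2[9], then 5 at L1[11]=L2[12] gives a common subsequence of length 7. dp[14][12] = 7 confirms this is the maximum.

7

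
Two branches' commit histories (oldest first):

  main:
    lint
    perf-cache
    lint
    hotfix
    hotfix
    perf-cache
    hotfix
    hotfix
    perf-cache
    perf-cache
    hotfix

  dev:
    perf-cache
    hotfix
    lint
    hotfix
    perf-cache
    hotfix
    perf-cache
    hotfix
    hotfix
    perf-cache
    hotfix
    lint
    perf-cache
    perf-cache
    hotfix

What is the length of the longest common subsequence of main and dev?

10

One common subsequence of length 10: perf-cache [2,1]; then lint [3,3]; then hotfix [4,4]; then hotfix [5,6]; then perf-cache [6,7]; then hotfix [7,9]; then hotfix [8,11]; then perf-cache [9,13]; then perf-cache [10,14]; then hotfix [11,15]. Since dp[11][15] = 10, nothing longer is possible.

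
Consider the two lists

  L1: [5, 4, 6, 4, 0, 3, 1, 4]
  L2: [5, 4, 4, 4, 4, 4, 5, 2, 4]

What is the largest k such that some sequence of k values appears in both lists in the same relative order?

4

Pick 5 (L1 #1, L2 #1), 4 (L1 #2, L2 #5), 4 (L1 #4, L2 #6), 4 (L1 #8, L2 #9); all 4 values appear in both, in order. Since dp[8][9] = 4, nothing longer is possible.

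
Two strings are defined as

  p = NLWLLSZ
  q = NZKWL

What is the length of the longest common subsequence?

Let dp[i][j] be the LCS length of the first i characters of p and the first j characters of q. dp[i][j] = dp[i-1][j-1]+1 when the i-th and j-th characters match, else max(dp[i-1][j], dp[i][j-1]).
    ·  N  Z  K  W  L
 ·  0  0  0  0  0  0
 N  0  1  1  1  1  1
 L  0  1  1  1  1  2
 W  0  1  1  1  2  2
 L  0  1  1  1  2  3
 L  0  1  1  1  2  3
 S  0  1  1  1  2  3
 Z  0  1  2  2  2  3
dp[7][5] = 3. One LCS (by backtracking along matches): NWL.

3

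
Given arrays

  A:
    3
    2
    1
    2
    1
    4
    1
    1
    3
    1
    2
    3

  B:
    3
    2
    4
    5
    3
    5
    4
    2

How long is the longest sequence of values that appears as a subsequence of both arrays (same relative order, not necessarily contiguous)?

5

Let dp[i][j] be the LCS length of the first i values of A and the first j values of B. dp[i][j] = dp[i-1][j-1]+1 when the i-th and j-th values match, else max(dp[i-1][j], dp[i][j-1]).
    ·  3  2  4  5  3  5  4  2
 ·  0  0  0  0  0  0  0  0  0
 3  0  1  1  1  1  1  1  1  1
 2  0  1  2  2  2  2  2  2  2
 1  0  1  2  2  2  2  2  2  2
 2  0  1  2  2  2  2  2  2  3
 1  0  1  2  2  2  2  2  2  3
 4  0  1  2  3  3  3  3  3  3
 1  0  1  2  3  3  3  3  3  3
 1  0  1  2  3  3  3  3  3  3
 3  0  1  2  3  3  4  4  4  4
 1  0  1  2  3  3  4  4  4  4
 2  0  1  2  3  3  4  4  4  5
 3  0  1  2  3  3  4  4  4  5
dp[12][8] = 5. One LCS (by backtracking along matches): 3, 2, 4, 3, 2.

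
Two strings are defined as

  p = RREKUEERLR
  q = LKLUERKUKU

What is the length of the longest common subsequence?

4

Pick K [4,2], then U [5,4], then E [7,5], then R [8,6]; all 4 characters appear in both, in order. dp[10][10] = 4 confirms this is the maximum.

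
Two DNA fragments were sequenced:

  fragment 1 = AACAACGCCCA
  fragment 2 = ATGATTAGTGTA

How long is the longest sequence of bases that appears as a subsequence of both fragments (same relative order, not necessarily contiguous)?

5

Match A (fragment 1 #1, fragment 2 #1); then A (fragment 1 #2, fragment 2 #4); then A (fragment 1 #4, fragment 2 #7); then G (fragment 1 #7, fragment 2 #10); then A (fragment 1 #11, fragment 2 #12) — 5 bases in the same relative order in both. dp[11][12] = 5 confirms this is the maximum.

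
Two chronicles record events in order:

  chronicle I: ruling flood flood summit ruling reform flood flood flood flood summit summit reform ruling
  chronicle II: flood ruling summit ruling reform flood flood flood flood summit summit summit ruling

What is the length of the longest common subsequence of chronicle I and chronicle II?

One common subsequence of length 11: ruling [1,2], then summit [4,3], then ruling [5,4], then reform [6,5], then flood [7,6], then flood [8,7], then flood [9,8], then flood [10,9], then summit [11,11], then summit [12,12], then ruling [14,13]. The LCS DP gives dp[14][13] = 11, so this is optimal.

11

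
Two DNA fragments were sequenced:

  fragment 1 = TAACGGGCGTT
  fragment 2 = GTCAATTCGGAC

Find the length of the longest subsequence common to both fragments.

7

One common subsequence of length 7: T at fragment 1[1]=fragment 2[2]; then A at fragment 1[2]=fragment 2[4]; then A at fragment 1[3]=fragment 2[5]; then C at fragment 1[4]=fragment 2[8]; then G at fragment 1[5]=fragment 2[9]; then G at fragment 1[6]=fragment 2[10]; then C at fragment 1[8]=fragment 2[12], and the DP table's final entry dp[11][12] is also 7, so no common subsequence is longer.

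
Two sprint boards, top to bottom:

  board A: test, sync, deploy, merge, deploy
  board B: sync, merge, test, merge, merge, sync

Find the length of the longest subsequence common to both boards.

2

One common subsequence of length 2: test at board A[1]=board B[3] → sync at board A[2]=board B[6], and the DP table's final entry dp[5][6] is also 2, so no common subsequence is longer.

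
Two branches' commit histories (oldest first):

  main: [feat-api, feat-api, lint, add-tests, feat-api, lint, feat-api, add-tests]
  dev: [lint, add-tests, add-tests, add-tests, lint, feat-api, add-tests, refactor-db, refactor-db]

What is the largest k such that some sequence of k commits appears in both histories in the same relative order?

Pick lint [3,1]; then add-tests [4,4]; then lint [6,5]; then feat-api [7,6]; then add-tests [8,7]; all 5 commits appear in both, in order. dp[8][9] = 5 confirms this is the maximum.

5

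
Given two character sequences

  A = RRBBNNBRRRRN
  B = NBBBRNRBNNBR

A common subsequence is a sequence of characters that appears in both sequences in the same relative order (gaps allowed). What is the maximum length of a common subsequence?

Let dp[i][j] be the LCS length of the first i characters of A and the first j characters of B. dp[i][j] = dp[i-1][j-1]+1 when the i-th and j-th characters match, else max(dp[i-1][j], dp[i][j-1]).
    ·  N  B  B  B  R  N  R  B  N  N  B  R
 ·  0  0  0  0  0  0  0  0  0  0  0  0  0
 R  0  0  0  0  0  1  1  1  1  1  1  1  1
 R  0  0  0  0  0  1  1  2  2  2  2  2  2
 B  0  0  1  1  1  1  1  2  3  3  3  3  3
 B  0  0  1  2  2  2  2  2  3  3  3  4  4
 N  0  1  1  2  2  2  3  3  3  4  4  4  4
 N  0  1  1  2  2  2  3  3  3  4  5  5  5
 B  0  1  2  2  3  3  3  3  4  4  5  6  6
 R  0  1  2  2  3  4  4  4  4  4  5  6  7
 R  0  1  2  2  3  4  4  5  5  5  5  6  7
 R  0  1  2  2  3  4  4  5  5  5  5  6  7
 R  0  1  2  2  3  4  4  5  5  5  5  6  7
 N  0  1  2  2  3  4  5  5  5  6  6  6  7
dp[12][12] = 7. One LCS (by backtracking along matches): RRBNNBR.

7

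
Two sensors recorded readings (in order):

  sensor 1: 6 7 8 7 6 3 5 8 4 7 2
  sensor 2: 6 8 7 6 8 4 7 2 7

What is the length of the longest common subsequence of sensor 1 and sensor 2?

8

Pick 6 [1,1] → 8 [3,2] → 7 [4,3] → 6 [5,4] → 8 [8,5] → 4 [9,6] → 7 [10,7] → 2 [11,8]; all 8 values appear in both, in order. Since dp[11][9] = 8, nothing longer is possible.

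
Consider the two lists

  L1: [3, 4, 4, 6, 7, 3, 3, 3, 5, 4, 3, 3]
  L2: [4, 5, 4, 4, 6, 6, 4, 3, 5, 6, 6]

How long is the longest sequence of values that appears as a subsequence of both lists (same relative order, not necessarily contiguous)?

5

One common subsequence of length 5: 4 [2,3] → 4 [3,4] → 6 [4,6] → 3 [8,8] → 5 [9,9]. The LCS DP gives dp[12][11] = 5, so this is optimal.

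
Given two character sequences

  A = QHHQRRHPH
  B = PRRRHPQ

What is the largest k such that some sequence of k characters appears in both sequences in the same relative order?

One common subsequence of length 4: R at A[5]=B[3]; then R at A[6]=B[4]; then H at A[7]=B[5]; then P at A[8]=B[6], and the DP table's final entry dp[9][7] is also 4, so no common subsequence is longer.

4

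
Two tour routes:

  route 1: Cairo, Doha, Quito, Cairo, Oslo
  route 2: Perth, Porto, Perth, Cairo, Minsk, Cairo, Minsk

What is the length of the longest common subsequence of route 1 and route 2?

Taking Cairo (route 1 #1, route 2 #4); then Cairo (route 1 #4, route 2 #6) gives a common subsequence of length 2, and the DP table's final entry dp[5][7] is also 2, so no common subsequence is longer.

2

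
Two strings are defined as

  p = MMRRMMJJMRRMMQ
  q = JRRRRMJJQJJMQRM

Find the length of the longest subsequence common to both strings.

One common subsequence of length 8: R at p[3]=q[4]; then R at p[4]=q[5]; then M at p[5]=q[6]; then J at p[7]=q[10]; then J at p[8]=q[11]; then M at p[9]=q[12]; then R at p[11]=q[14]; then M at p[13]=q[15]. Since dp[14][15] = 8, nothing longer is possible.

8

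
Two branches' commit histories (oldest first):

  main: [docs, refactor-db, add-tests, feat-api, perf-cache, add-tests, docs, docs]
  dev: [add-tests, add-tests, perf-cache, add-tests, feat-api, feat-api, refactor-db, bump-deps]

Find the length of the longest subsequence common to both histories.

3

One common subsequence of length 3: add-tests (main #3, dev #2) → perf-cache (main #5, dev #3) → add-tests (main #6, dev #4). The LCS DP gives dp[8][8] = 3, so this is optimal.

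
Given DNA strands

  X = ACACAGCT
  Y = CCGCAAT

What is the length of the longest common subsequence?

One common subsequence of length 5: C at X[2]=Y[1], then C at X[4]=Y[2], then G at X[6]=Y[3], then C at X[7]=Y[4], then T at X[8]=Y[7], and the DP table's final entry dp[8][7] is also 5, so no common subsequence is longer.

5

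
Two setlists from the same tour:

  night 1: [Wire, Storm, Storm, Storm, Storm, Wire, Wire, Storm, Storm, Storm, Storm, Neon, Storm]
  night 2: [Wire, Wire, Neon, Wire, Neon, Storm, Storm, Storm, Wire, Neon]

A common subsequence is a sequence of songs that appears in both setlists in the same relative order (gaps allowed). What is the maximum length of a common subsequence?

7

Match Wire at night 1[1]=night 2[1]; then Wire at night 1[6]=night 2[2]; then Wire at night 1[7]=night 2[4]; then Storm at night 1[8]=night 2[6]; then Storm at night 1[9]=night 2[7]; then Storm at night 1[10]=night 2[8]; then Neon at night 1[12]=night 2[10] — 7 songs in the same relative order in both. The LCS DP gives dp[13][10] = 7, so this is optimal.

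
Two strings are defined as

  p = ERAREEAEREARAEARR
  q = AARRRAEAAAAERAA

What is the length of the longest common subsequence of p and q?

8

Taking R (p #2, q #5) → A (p #3, q #6) → E (p #5, q #7) → A (p #7, q #11) → E (p #10, q #12) → R (p #12, q #13) → A (p #13, q #14) → A (p #15, q #15) gives a common subsequence of length 8. dp[17][15] = 8 confirms this is the maximum.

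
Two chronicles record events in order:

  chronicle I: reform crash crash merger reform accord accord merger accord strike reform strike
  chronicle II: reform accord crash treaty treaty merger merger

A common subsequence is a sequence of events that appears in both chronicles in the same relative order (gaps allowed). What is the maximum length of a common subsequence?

One common subsequence of length 4: reform (chronicle I #1, chronicle II #1), crash (chronicle I #2, chronicle II #3), merger (chronicle I #4, chronicle II #6), merger (chronicle I #8, chronicle II #7). dp[12][7] = 4 confirms this is the maximum.

4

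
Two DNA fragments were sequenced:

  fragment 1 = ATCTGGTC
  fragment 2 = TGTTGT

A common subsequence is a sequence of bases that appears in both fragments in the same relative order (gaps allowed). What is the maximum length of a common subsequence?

One common subsequence of length 4: T at fragment 1[2]=fragment 2[3]; then T at fragment 1[4]=fragment 2[4]; then G at fragment 1[6]=fragment 2[5]; then T at fragment 1[7]=fragment 2[6]. Since dp[8][6] = 4, nothing longer is possible.

4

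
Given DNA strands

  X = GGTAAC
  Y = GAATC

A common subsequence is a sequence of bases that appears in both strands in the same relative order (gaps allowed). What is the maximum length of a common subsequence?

Pick G at X[2]=Y[1] → A at X[4]=Y[2] → A at X[5]=Y[3] → C at X[6]=Y[5]; all 4 bases appear in both, in order, and the DP table's final entry dp[6][5] is also 4, so no common subsequence is longer.

4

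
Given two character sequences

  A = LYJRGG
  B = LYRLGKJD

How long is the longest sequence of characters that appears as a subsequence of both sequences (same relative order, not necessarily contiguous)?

4

Let dp[i][j] be the LCS length of the first i characters of A and the first j characters of B. dp[i][j] = dp[i-1][j-1]+1 when the i-th and j-th characters match, else max(dp[i-1][j], dp[i][j-1]).
    ·  L  Y  R  L  G  K  J  D
 ·  0  0  0  0  0  0  0  0  0
 L  0  1  1  1  1  1  1  1  1
 Y  0  1  2  2  2  2  2  2  2
 J  0  1  2  2  2  2  2  3  3
 R  0  1  2  3  3  3  3  3  3
 G  0  1  2  3  3  4  4  4  4
 G  0  1  2  3  3  4  4  4  4
dp[6][8] = 4. One LCS (by backtracking along matches): LYRG.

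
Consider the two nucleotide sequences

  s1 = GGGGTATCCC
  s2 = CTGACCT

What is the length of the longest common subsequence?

4

Pick G (s1 #4, s2 #3), A (s1 #6, s2 #4), C (s1 #8, s2 #5), C (s1 #9, s2 #6); all 4 bases appear in both, in order. Since dp[10][7] = 4, nothing longer is possible.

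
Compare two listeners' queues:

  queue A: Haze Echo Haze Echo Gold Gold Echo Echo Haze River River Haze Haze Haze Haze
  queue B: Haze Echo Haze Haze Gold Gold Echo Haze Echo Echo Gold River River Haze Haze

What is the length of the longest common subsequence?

11

One common subsequence of length 11: Haze at queue A[1]=queue B[1], then Echo at queue A[2]=queue B[2], then Haze at queue A[3]=queue B[4], then Gold at queue A[5]=queue B[5], then Gold at queue A[6]=queue B[6], then Echo at queue A[7]=queue B[9], then Echo at queue A[8]=queue B[10], then River at queue A[10]=queue B[12], then River at queue A[11]=queue B[13], then Haze at queue A[14]=queue B[14], then Haze at queue A[15]=queue B[15], and the DP table's final entry dp[15][15] is also 11, so no common subsequence is longer.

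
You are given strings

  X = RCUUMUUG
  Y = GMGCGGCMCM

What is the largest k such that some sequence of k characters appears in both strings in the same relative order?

Taking C at X[2]=Y[9], then M at X[5]=Y[10] gives a common subsequence of length 2. Since dp[8][10] = 2, nothing longer is possible.

2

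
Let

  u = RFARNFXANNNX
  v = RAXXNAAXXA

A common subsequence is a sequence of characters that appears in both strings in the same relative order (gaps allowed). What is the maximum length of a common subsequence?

Taking R (u #1, v #1) → A (u #3, v #2) → N (u #5, v #5) → X (u #7, v #9) → A (u #8, v #10) gives a common subsequence of length 5, and the DP table's final entry dp[12][10] is also 5, so no common subsequence is longer.

5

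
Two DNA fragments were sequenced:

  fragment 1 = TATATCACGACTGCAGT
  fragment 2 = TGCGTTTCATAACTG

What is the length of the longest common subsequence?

Pick T (fragment 1 #1, fragment 2 #6), T (fragment 1 #3, fragment 2 #7), A (fragment 1 #4, fragment 2 #9), T (fragment 1 #5, fragment 2 #10), A (fragment 1 #7, fragment 2 #11), A (fragment 1 #10, fragment 2 #12), C (fragment 1 #11, fragment 2 #13), T (fragment 1 #12, fragment 2 #14), G (fragment 1 #16, fragment 2 #15); all 9 bases appear in both, in order. dp[17][15] = 9 confirms this is the maximum.

9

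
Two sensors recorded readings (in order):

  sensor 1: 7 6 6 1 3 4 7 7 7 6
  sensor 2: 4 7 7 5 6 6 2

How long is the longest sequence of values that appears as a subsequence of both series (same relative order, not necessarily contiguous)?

4

Let dp[i][j] be the LCS length of the first i values of sensor 1 and the first j values of sensor 2. dp[i][j] = dp[i-1][j-1]+1 when the i-th and j-th values match, else max(dp[i-1][j], dp[i][j-1]).
    ·  4  7  7  5  6  6  2
 ·  0  0  0  0  0  0  0  0
 7  0  0  1  1  1  1  1  1
 6  0  0  1  1  1  2  2  2
 6  0  0  1  1  1  2  3  3
 1  0  0  1  1  1  2  3  3
 3  0  0  1  1  1  2  3  3
 4  0  1  1  1  1  2  3  3
 7  0  1  2  2  2  2  3  3
 7  0  1  2  3  3  3  3  3
 7  0  1  2  3  3  3  3  3
 6  0  1  2  3  3  4  4  4
dp[10][7] = 4. One LCS (by backtracking along matches): 4, 7, 7, 6.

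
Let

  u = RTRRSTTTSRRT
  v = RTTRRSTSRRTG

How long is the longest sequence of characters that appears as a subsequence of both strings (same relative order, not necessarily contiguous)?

Pick R (u #1, v #1) → T (u #2, v #3) → R (u #3, v #4) → R (u #4, v #5) → S (u #5, v #6) → T (u #8, v #7) → S (u #9, v #8) → R (u #10, v #9) → R (u #11, v #10) → T (u #12, v #11); all 10 characters appear in both, in order, and the DP table's final entry dp[12][12] is also 10, so no common subsequence is longer.

10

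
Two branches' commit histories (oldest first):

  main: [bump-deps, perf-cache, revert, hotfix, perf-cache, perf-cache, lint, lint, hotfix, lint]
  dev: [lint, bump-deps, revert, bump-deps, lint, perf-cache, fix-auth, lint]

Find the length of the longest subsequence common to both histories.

Match bump-deps at main[1]=dev[2] → revert at main[3]=dev[3] → perf-cache at main[5]=dev[6] → lint at main[10]=dev[8] — 4 commits in the same relative order in both, and the DP table's final entry dp[10][8] is also 4, so no common subsequence is longer.

4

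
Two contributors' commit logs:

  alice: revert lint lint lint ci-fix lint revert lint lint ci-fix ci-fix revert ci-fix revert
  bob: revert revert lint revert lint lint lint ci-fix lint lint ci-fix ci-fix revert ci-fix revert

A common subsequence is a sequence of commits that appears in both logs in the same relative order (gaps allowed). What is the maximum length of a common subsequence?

One common subsequence of length 12: revert [1,4], then lint [2,5], then lint [3,6], then lint [4,7], then ci-fix [5,8], then lint [8,9], then lint [9,10], then ci-fix [10,11], then ci-fix [11,12], then revert [12,13], then ci-fix [13,14], then revert [14,15]. The LCS DP gives dp[14][15] = 12, so this is optimal.

12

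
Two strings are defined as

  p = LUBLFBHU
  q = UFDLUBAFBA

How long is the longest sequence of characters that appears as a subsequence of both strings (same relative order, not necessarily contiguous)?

5

Match L [1,4] → U [2,5] → B [3,6] → F [5,8] → B [6,9] — 5 characters in the same relative order in both. The LCS DP gives dp[8][10] = 5, so this is optimal.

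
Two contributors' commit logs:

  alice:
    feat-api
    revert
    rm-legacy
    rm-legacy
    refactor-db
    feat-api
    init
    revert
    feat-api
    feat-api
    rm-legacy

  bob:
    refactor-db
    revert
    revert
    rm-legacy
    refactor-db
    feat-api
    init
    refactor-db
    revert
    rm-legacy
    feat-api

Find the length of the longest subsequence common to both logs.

Taking revert at alice[2]=bob[3] → rm-legacy at alice[4]=bob[4] → refactor-db at alice[5]=bob[5] → feat-api at alice[6]=bob[6] → init at alice[7]=bob[7] → revert at alice[8]=bob[9] → feat-api at alice[10]=bob[11] gives a common subsequence of length 7, and the DP table's final entry dp[11][11] is also 7, so no common subsequence is longer.

7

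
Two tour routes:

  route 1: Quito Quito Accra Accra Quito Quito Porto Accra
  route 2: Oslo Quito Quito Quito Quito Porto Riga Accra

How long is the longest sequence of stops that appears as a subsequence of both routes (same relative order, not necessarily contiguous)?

Taking Quito at route 1[1]=route 2[2] → Quito at route 1[2]=route 2[3] → Quito at route 1[5]=route 2[4] → Quito at route 1[6]=route 2[5] → Porto at route 1[7]=route 2[6] → Accra at route 1[8]=route 2[8] gives a common subsequence of length 6. The LCS DP gives dp[8][8] = 6, so this is optimal.

6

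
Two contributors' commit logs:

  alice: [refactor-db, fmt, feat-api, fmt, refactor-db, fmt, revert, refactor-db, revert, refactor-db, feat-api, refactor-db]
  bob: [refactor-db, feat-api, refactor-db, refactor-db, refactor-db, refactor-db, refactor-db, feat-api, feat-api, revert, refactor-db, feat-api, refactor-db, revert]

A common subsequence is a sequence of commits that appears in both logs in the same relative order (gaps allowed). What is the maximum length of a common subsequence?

8

Taking refactor-db (alice #1, bob #1); then feat-api (alice #3, bob #2); then refactor-db (alice #5, bob #6); then refactor-db (alice #8, bob #7); then revert (alice #9, bob #10); then refactor-db (alice #10, bob #11); then feat-api (alice #11, bob #12); then refactor-db (alice #12, bob #13) gives a common subsequence of length 8. dp[12][14] = 8 confirms this is the maximum.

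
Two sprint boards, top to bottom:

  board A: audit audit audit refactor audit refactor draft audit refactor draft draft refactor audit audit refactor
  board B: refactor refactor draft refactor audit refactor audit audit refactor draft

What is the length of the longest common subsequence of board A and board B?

Taking refactor at board A[4]=board B[1], then refactor at board A[6]=board B[2], then draft at board A[7]=board B[3], then audit at board A[8]=board B[5], then refactor at board A[12]=board B[6], then audit at board A[13]=board B[7], then audit at board A[14]=board B[8], then refactor at board A[15]=board B[9] gives a common subsequence of length 8. Since dp[15][10] = 8, nothing longer is possible.

8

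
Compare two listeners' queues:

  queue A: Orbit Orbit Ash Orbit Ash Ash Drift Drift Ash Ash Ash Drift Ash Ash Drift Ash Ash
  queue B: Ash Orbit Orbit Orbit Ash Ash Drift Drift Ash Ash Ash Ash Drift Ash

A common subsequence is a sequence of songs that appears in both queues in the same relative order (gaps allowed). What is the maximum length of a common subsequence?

One common subsequence of length 13: Orbit at queue A[1]=queue B[2] → Orbit at queue A[2]=queue B[3] → Orbit at queue A[4]=queue B[4] → Ash at queue A[5]=queue B[5] → Ash at queue A[6]=queue B[6] → Drift at queue A[7]=queue B[7] → Drift at queue A[8]=queue B[8] → Ash at queue A[10]=queue B[9] → Ash at queue A[11]=queue B[10] → Ash at queue A[13]=queue B[11] → Ash at queue A[14]=queue B[12] → Drift at queue A[15]=queue B[13] → Ash at queue A[17]=queue B[14]. dp[17][14] = 13 confirms this is the maximum.

13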